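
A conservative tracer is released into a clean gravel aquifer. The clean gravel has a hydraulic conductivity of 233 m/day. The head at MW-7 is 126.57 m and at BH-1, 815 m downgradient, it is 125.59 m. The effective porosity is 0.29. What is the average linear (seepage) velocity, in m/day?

0.966

Hydraulic gradient i = (126.57 − 125.59) / 815 = 0.98 / 815 = 0.001202.
Darcy flux q = K · i = 233.0 × 0.001202 = 0.2802 m/day.
Seepage velocity v = q / n_e = 0.2802 / 0.29 = 0.9661 m/day.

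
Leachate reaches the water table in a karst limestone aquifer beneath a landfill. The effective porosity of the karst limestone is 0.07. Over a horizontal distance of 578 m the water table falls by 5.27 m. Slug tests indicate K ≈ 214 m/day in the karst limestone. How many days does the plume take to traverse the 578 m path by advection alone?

Hydraulic gradient i = Δh / L = 5.27 / 578 = 0.009118.
Darcy flux q = K · i = 214.0 × 0.009118 = 1.951 m/day.
Seepage velocity v = q / n_e = 1.951 / 0.07 = 27.87 m/day.
Travel time t = L / v = 578 / 27.87 = 20.74 days.

20.7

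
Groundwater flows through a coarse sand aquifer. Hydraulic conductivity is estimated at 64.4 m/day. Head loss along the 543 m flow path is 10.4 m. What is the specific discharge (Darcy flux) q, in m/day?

Hydraulic gradient i = Δh / L = 10.4 / 543 = 0.01915.
Specific discharge q = K · i = 64.40 × 0.01915 = 1.233 m/day.

1.23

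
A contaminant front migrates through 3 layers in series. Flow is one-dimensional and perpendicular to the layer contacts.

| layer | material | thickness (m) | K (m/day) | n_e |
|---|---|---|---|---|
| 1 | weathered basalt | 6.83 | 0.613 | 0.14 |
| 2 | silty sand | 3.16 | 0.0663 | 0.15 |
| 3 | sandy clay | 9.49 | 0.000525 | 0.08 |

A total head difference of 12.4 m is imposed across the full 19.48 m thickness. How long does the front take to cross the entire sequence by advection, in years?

With flow normal to the layers, continuity requires the same specific discharge q through every layer.
Σ(b_i/K_i) = 6.83/0.613 + 3.16/0.0663 + 9.49/0.000525 = 18135 d.
q = Δh / Σ(b_i/K_i) = 12.4 / 18135 = 0.0006838 m/day.
In each layer the seepage velocity is v_i = q/n_i, so the layer transit time is t_i = b_i·n_i / q:
  layer 1 (weathered basalt): t_1 = 6.83 × 0.14 / 0.0006838 = 1398 d
  layer 2 (silty sand): t_2 = 3.16 × 0.15 / 0.0006838 = 693.2 d
  layer 3 (sandy clay): t_3 = 9.49 × 0.08 / 0.0006838 = 1110 d
Total t = Σ t_i = 3202 days = 8.767 years.

8.77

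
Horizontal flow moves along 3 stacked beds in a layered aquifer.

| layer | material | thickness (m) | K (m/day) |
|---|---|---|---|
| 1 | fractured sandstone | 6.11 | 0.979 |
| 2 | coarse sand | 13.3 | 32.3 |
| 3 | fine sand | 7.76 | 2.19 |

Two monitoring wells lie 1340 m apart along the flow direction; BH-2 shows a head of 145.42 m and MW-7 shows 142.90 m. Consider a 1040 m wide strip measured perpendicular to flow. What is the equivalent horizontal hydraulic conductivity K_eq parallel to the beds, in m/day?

Flow is parallel to layering, so each bed carries its own Darcy discharge and the transmissivities add.
Σ(K_i·b_i) = 0.979×6.11 + 32.3×13.3 + 2.19×7.76 = 452.6 m²/day.
Total thickness b = 27.17 m, so K_eq = Σ(K_i·b_i)/b = 16.66 m/day.

16.7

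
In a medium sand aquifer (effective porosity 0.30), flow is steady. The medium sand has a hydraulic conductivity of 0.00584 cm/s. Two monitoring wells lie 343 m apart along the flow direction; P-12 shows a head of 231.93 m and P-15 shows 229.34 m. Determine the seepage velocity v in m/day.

Convert K: 0.00584 cm/s × 864 = 5.046 m/day.
Hydraulic gradient i = (231.93 − 229.34) / 343 = 2.59 / 343 = 0.007551.
Darcy flux q = K · i = 5.046 × 0.007551 = 0.03810 m/day.
Seepage velocity v = q / n_e = 0.03810 / 0.30 = 0.1270 m/day.

0.127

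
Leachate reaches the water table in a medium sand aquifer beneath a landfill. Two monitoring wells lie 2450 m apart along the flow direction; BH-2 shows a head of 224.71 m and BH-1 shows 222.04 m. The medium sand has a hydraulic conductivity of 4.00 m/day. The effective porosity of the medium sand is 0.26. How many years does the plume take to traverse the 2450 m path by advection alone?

400

Hydraulic gradient i = (224.71 − 222.04) / 2450 = 2.67 / 2450 = 0.001090.
Darcy flux q = K · i = 4.000 × 0.001090 = 0.004359 m/day.
Seepage velocity v = q / n_e = 0.004359 / 0.26 = 0.01677 m/day.
Travel time t = L / v = 2450 / 0.01677 = 1.461e+05 days = 400.1 years.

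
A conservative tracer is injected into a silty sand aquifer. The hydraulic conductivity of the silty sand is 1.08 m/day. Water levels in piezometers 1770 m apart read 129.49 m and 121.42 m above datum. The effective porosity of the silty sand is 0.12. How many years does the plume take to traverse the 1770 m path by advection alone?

118

Hydraulic gradient i = (129.49 − 121.42) / 1770 = 8.07 / 1770 = 0.004559.
Darcy flux q = K · i = 1.080 × 0.004559 = 0.004924 m/day.
Seepage velocity v = q / n_e = 0.004924 / 0.12 = 0.04103 m/day.
Travel time t = L / v = 1770 / 0.04103 = 43135 days = 118.1 years.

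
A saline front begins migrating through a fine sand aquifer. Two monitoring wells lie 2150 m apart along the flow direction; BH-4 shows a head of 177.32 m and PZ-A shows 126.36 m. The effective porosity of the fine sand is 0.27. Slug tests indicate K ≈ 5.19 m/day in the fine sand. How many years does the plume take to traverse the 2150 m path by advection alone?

Hydraulic gradient i = (177.32 − 126.36) / 2150 = 50.96 / 2150 = 0.02370.
Darcy flux q = K · i = 5.190 × 0.02370 = 0.1230 m/day.
Seepage velocity v = q / n_e = 0.1230 / 0.27 = 0.4556 m/day.
Travel time t = L / v = 2150 / 0.4556 = 4719 days = 12.92 years.

12.9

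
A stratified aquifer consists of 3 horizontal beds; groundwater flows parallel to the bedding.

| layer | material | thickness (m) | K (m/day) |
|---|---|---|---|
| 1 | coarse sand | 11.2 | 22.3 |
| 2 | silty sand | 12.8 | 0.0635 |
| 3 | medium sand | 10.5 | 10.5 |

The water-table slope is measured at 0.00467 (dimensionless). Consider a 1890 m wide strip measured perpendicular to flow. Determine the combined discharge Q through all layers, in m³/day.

Flow is parallel to layering, so each bed carries its own Darcy discharge and the transmissivities add.
Σ(K_i·b_i) = 22.3×11.2 + 0.0635×12.8 + 10.5×10.5 = 360.8 m²/day.
Hydraulic gradient i = 0.00467.
Q = Σ(K_i·b_i) · W · i = 360.8 × 1890 × 0.004670 = 3185 m³/day.

3180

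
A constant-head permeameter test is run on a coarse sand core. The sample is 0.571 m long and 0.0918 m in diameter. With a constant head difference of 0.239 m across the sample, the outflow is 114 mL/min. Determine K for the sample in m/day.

Cross-sectional area A = π·(d/2)² = π × (0.0918/2)² = 0.006619 m².
Convert discharge: 114 mL/min = 1.900e-06 m³/s.
Darcy's law rearranged: K = Q·L / (A·Δh) = 1.900e-06 × 0.571 / (0.006619 × 0.239) = 0.0006858 m/s = 59.26 m/day.

59.3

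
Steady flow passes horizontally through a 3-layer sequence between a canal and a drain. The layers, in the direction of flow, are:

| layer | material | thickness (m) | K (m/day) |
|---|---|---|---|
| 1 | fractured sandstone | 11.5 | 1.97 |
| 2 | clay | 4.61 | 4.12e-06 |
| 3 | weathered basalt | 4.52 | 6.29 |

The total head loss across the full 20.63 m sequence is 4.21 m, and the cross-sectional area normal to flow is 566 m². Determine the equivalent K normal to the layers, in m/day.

Flow is perpendicular to layering, so the layers act in series and the equivalent K is the thickness-weighted harmonic mean.
Total thickness L = 11.5 + 4.61 + 4.52 = 20.63 m.
Σ(b_i/K_i) = 11.5/1.97 + 4.61/4.12e-06 + 4.52/6.29 = 1.119e+06 d.
K_eq = L / Σ(b_i/K_i) = 20.63 / 1.119e+06 = 1.844e-05 m/day.

1.84e-05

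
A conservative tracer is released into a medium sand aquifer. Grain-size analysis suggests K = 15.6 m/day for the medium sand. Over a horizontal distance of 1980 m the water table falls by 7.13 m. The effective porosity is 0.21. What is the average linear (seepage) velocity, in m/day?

0.268

Hydraulic gradient i = Δh / L = 7.13 / 1980 = 0.003601.
Darcy flux q = K · i = 15.60 × 0.003601 = 0.05618 m/day.
Seepage velocity v = q / n_e = 0.05618 / 0.21 = 0.2675 m/day.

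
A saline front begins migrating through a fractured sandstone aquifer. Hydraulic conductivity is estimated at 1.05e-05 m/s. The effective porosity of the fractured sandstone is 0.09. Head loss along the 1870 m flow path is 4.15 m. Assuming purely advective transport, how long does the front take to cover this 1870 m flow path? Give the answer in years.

Convert K: 1.05e-05 m/s × 86400 = 0.9072 m/day.
Hydraulic gradient i = Δh / L = 4.15 / 1870 = 0.002219.
Darcy flux q = K · i = 0.9072 × 0.002219 = 0.002013 m/day.
Seepage velocity v = q / n_e = 0.002013 / 0.09 = 0.02237 m/day.
Travel time t = L / v = 1870 / 0.02237 = 83594 days = 228.9 years.

229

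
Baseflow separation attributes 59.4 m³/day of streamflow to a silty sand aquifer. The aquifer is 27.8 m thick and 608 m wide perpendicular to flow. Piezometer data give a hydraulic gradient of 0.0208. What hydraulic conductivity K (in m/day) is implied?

Cross-sectional area A = 608 × 27.8 = 16902 m².
Hydraulic gradient i = 0.0208.
From Q = K·A·i, K = Q / (A·i) = 59.4 / (16902 × 0.02080) = 0.1690 m/day.

0.169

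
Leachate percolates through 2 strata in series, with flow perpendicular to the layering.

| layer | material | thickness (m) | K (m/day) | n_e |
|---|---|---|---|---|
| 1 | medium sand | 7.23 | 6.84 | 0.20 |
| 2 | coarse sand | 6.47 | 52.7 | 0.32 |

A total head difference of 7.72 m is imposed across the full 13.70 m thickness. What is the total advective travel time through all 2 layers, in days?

0.537

With flow normal to the layers, continuity requires the same specific discharge q through every layer.
Σ(b_i/K_i) = 7.23/6.84 + 6.47/52.7 = 1.180 d.
q = Δh / Σ(b_i/K_i) = 7.72 / 1.180 = 6.544 m/day.
In each layer the seepage velocity is v_i = q/n_i, so the layer transit time is t_i = b_i·n_i / q:
  layer 1 (medium sand): t_1 = 7.23 × 0.20 / 6.544 = 0.2210 d
  layer 2 (coarse sand): t_2 = 6.47 × 0.32 / 6.544 = 0.3164 d
Total t = Σ t_i = 0.5374 days.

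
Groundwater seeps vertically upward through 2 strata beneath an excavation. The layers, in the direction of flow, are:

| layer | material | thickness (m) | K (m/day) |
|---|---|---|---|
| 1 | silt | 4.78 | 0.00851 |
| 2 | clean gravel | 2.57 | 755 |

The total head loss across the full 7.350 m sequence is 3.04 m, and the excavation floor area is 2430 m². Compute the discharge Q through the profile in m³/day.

Flow is perpendicular to layering, so the layers act in series and the equivalent K is the thickness-weighted harmonic mean.
Total thickness L = 4.78 + 2.57 = 7.350 m.
Σ(b_i/K_i) = 4.78/0.00851 + 2.57/755 = 561.7 d.
K_eq = L / Σ(b_i/K_i) = 7.350 / 561.7 = 0.01309 m/day.
Q = K_eq · A · (Δh/L) = 0.01309 × 2430 × (3.04/7.350) = 13.15 m³/day.

13.2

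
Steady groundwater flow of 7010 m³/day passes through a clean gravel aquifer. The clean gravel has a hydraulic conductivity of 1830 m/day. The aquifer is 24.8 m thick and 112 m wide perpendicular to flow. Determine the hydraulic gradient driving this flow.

Cross-sectional area A = 112 × 24.8 = 2778 m².
From Q = K·A·i, i = Q / (K·A) = 7010 / (1830 × 2778) = 0.001379.

0.00138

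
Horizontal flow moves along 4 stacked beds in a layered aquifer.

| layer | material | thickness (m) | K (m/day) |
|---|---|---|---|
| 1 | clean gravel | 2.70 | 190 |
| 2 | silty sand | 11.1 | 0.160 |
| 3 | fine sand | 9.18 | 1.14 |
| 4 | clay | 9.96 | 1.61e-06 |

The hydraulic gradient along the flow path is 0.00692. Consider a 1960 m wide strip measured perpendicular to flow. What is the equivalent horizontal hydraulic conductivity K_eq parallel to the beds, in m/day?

15.9

Flow is parallel to layering, so each bed carries its own Darcy discharge and the transmissivities add.
Σ(K_i·b_i) = 190×2.70 + 0.160×11.1 + 1.14×9.18 + 1.61e-06×9.96 = 525.2 m²/day.
Total thickness b = 32.94 m, so K_eq = Σ(K_i·b_i)/b = 15.95 m/day.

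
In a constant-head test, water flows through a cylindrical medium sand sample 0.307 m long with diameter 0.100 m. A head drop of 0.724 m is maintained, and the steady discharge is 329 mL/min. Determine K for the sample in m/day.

25.6

Cross-sectional area A = π·(d/2)² = π × (0.100/2)² = 0.007854 m².
Convert discharge: 329 mL/min = 5.483e-06 m³/s.
Darcy's law rearranged: K = Q·L / (A·Δh) = 5.483e-06 × 0.307 / (0.007854 × 0.724) = 0.0002960 m/s = 25.58 m/day.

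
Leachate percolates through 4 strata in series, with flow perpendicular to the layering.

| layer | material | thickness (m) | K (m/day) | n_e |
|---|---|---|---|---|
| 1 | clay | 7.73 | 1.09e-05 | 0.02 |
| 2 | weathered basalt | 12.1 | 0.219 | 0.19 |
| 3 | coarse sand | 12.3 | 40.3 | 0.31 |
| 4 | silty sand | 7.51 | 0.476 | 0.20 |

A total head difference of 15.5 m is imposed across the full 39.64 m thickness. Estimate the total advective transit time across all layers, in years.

With flow normal to the layers, continuity requires the same specific discharge q through every layer.
Σ(b_i/K_i) = 7.73/1.09e-05 + 12.1/0.219 + 12.3/40.3 + 7.51/0.476 = 7.092e+05 d.
q = Δh / Σ(b_i/K_i) = 15.5 / 7.092e+05 = 2.185e-05 m/day.
In each layer the seepage velocity is v_i = q/n_i, so the layer transit time is t_i = b_i·n_i / q:
  layer 1 (clay): t_1 = 7.73 × 0.02 / 2.185e-05 = 7074 d
  layer 2 (weathered basalt): t_2 = 12.1 × 0.19 / 2.185e-05 = 1.052e+05 d
  layer 3 (coarse sand): t_3 = 12.3 × 0.31 / 2.185e-05 = 1.745e+05 d
  layer 4 (silty sand): t_4 = 7.51 × 0.20 / 2.185e-05 = 68728 d
Total t = Σ t_i = 3.555e+05 days = 973.2 years.

973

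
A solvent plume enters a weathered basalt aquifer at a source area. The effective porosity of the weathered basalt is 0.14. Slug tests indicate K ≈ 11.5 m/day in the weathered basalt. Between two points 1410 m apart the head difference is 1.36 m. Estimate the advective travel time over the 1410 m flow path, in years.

48.7

Hydraulic gradient i = Δh / L = 1.36 / 1410 = 0.0009645.
Darcy flux q = K · i = 11.50 × 0.0009645 = 0.01109 m/day.
Seepage velocity v = q / n_e = 0.01109 / 0.14 = 0.07923 m/day.
Travel time t = L / v = 1410 / 0.07923 = 17796 days = 48.72 years.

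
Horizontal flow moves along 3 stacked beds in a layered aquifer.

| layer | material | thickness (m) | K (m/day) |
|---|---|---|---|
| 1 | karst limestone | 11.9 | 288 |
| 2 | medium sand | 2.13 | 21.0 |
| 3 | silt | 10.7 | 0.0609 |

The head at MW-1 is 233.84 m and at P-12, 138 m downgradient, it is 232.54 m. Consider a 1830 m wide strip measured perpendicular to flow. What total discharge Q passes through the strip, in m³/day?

59900

Flow is parallel to layering, so each bed carries its own Darcy discharge and the transmissivities add.
Σ(K_i·b_i) = 288×11.9 + 21.0×2.13 + 0.0609×10.7 = 3473 m²/day.
Hydraulic gradient i = (233.84 − 232.54) / 138 = 1.3 / 138 = 0.009420.
Q = Σ(K_i·b_i) · W · i = 3473 × 1830 × 0.009420 = 59864 m³/day.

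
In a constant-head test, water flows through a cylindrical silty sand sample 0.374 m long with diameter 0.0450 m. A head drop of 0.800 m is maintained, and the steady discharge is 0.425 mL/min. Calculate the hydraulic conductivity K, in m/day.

Cross-sectional area A = π·(d/2)² = π × (0.0450/2)² = 0.001590 m².
Convert discharge: 0.425 mL/min = 7.083e-09 m³/s.
Darcy's law rearranged: K = Q·L / (A·Δh) = 7.083e-09 × 0.374 / (0.001590 × 0.800) = 2.082e-06 m/s = 0.1799 m/day.

0.180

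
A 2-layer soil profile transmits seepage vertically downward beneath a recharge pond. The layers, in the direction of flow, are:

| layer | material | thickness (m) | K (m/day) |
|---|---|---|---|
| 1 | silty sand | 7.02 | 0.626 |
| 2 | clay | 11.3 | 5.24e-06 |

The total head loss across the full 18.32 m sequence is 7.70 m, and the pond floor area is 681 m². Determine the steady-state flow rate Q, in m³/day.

0.00243

Flow is perpendicular to layering, so the layers act in series and the equivalent K is the thickness-weighted harmonic mean.
Total thickness L = 7.02 + 11.3 = 18.32 m.
Σ(b_i/K_i) = 7.02/0.626 + 11.3/5.24e-06 = 2.156e+06 d.
K_eq = L / Σ(b_i/K_i) = 18.32 / 2.156e+06 = 8.495e-06 m/day.
Q = K_eq · A · (Δh/L) = 8.495e-06 × 681 × (7.70/18.32) = 0.002432 m³/day.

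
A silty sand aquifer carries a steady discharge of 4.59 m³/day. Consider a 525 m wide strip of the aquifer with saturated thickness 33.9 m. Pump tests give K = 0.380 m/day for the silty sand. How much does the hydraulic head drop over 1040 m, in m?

Cross-sectional area A = 525 × 33.9 = 17798 m².
From Q = K·A·i, i = Q / (K·A) = 4.59 / (0.3800 × 17798) = 0.0006787.
Head loss Δh = i · L = 0.0006787 × 1040 = 0.7058 m.

0.706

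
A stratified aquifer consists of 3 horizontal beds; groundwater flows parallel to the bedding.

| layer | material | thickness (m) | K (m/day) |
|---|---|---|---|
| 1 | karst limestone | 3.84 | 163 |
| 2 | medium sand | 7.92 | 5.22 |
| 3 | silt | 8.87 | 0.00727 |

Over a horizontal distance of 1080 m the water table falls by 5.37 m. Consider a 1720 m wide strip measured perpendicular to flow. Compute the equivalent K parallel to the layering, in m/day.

32.3

Flow is parallel to layering, so each bed carries its own Darcy discharge and the transmissivities add.
Σ(K_i·b_i) = 163×3.84 + 5.22×7.92 + 0.00727×8.87 = 667.3 m²/day.
Total thickness b = 20.63 m, so K_eq = Σ(K_i·b_i)/b = 32.35 m/day.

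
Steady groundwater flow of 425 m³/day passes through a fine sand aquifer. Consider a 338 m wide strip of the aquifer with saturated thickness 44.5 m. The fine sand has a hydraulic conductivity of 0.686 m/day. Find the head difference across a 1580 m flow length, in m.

Cross-sectional area A = 338 × 44.5 = 15041 m².
From Q = K·A·i, i = Q / (K·A) = 425 / (0.6860 × 15041) = 0.04119.
Head loss Δh = i · L = 0.04119 × 1580 = 65.08 m.

65.1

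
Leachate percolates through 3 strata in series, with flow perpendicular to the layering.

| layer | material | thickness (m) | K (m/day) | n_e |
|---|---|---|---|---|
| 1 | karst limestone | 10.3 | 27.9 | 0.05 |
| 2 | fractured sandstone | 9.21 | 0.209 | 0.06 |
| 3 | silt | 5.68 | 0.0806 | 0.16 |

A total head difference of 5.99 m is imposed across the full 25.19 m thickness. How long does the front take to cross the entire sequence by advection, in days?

With flow normal to the layers, continuity requires the same specific discharge q through every layer.
Σ(b_i/K_i) = 10.3/27.9 + 9.21/0.209 + 5.68/0.0806 = 114.9 d.
q = Δh / Σ(b_i/K_i) = 5.99 / 114.9 = 0.05213 m/day.
In each layer the seepage velocity is v_i = q/n_i, so the layer transit time is t_i = b_i·n_i / q:
  layer 1 (karst limestone): t_1 = 10.3 × 0.05 / 0.05213 = 9.879 d
  layer 2 (fractured sandstone): t_2 = 9.21 × 0.06 / 0.05213 = 10.60 d
  layer 3 (silt): t_3 = 5.68 × 0.16 / 0.05213 = 17.43 d
Total t = Σ t_i = 37.91 days.

37.9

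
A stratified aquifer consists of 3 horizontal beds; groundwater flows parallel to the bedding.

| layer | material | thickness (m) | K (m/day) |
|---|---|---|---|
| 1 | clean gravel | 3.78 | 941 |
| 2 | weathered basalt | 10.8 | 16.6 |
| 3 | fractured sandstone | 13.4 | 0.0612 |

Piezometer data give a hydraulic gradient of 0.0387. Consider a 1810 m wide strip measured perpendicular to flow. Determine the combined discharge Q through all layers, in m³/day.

262000

Flow is parallel to layering, so each bed carries its own Darcy discharge and the transmissivities add.
Σ(K_i·b_i) = 941×3.78 + 16.6×10.8 + 0.0612×13.4 = 3737 m²/day.
Hydraulic gradient i = 0.0387.
Q = Σ(K_i·b_i) · W · i = 3737 × 1810 × 0.03870 = 2.618e+05 m³/day.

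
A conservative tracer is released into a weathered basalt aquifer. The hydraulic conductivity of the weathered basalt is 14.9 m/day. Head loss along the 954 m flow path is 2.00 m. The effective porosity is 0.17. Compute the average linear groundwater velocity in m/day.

0.184

Hydraulic gradient i = Δh / L = 2.00 / 954 = 0.002096.
Darcy flux q = K · i = 14.90 × 0.002096 = 0.03124 m/day.
Seepage velocity v = q / n_e = 0.03124 / 0.17 = 0.1837 m/day.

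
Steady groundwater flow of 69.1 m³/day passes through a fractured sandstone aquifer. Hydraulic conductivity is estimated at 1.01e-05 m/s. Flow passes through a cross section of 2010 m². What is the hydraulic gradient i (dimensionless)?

Convert K: 1.01e-05 m/s × 86400 = 0.8726 m/day.
From Q = K·A·i, i = Q / (K·A) = 69.1 / (0.8726 × 2010) = 0.03940.

0.0394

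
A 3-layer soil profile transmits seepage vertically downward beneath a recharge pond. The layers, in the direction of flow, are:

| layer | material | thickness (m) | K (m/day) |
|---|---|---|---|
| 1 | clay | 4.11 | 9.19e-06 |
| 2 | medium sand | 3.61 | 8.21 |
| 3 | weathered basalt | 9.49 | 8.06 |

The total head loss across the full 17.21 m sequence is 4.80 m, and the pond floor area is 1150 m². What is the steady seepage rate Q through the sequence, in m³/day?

0.0123

Flow is perpendicular to layering, so the layers act in series and the equivalent K is the thickness-weighted harmonic mean.
Total thickness L = 4.11 + 3.61 + 9.49 = 17.21 m.
Σ(b_i/K_i) = 4.11/9.19e-06 + 3.61/8.21 + 9.49/8.06 = 4.472e+05 d.
K_eq = L / Σ(b_i/K_i) = 17.21 / 4.472e+05 = 3.848e-05 m/day.
Q = K_eq · A · (Δh/L) = 3.848e-05 × 1150 × (4.80/17.21) = 0.01234 m³/day.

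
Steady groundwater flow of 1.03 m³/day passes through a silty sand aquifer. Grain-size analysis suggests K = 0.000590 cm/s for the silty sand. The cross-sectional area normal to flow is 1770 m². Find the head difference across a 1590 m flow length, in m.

1.82

Convert K: 0.000590 cm/s × 864 = 0.5098 m/day.
From Q = K·A·i, i = Q / (K·A) = 1.03 / (0.5098 × 1770) = 0.001142.
Head loss Δh = i · L = 0.001142 × 1590 = 1.815 m.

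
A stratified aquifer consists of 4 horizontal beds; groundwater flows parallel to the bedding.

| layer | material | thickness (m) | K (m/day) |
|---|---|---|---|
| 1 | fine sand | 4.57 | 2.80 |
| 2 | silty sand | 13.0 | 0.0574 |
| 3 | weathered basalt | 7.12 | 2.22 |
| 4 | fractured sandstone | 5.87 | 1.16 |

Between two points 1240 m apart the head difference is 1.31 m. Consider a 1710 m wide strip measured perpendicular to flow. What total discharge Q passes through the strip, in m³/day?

Flow is parallel to layering, so each bed carries its own Darcy discharge and the transmissivities add.
Σ(K_i·b_i) = 2.80×4.57 + 0.0574×13.0 + 2.22×7.12 + 1.16×5.87 = 36.16 m²/day.
Hydraulic gradient i = Δh / L = 1.31 / 1240 = 0.001056.
Q = Σ(K_i·b_i) · W · i = 36.16 × 1710 × 0.001056 = 65.32 m³/day.

65.3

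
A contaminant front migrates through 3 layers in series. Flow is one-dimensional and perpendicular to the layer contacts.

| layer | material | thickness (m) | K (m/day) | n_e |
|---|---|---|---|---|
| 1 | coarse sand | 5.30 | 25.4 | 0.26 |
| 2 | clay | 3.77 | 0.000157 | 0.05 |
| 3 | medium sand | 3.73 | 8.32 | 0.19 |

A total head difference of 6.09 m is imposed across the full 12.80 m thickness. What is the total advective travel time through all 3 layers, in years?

24.6

With flow normal to the layers, continuity requires the same specific discharge q through every layer.
Σ(b_i/K_i) = 5.30/25.4 + 3.77/0.000157 + 3.73/8.32 = 24013 d.
q = Δh / Σ(b_i/K_i) = 6.09 / 24013 = 0.0002536 m/day.
In each layer the seepage velocity is v_i = q/n_i, so the layer transit time is t_i = b_i·n_i / q:
  layer 1 (coarse sand): t_1 = 5.30 × 0.26 / 0.0002536 = 5434 d
  layer 2 (clay): t_2 = 3.77 × 0.05 / 0.0002536 = 743.3 d
  layer 3 (medium sand): t_3 = 3.73 × 0.19 / 0.0002536 = 2794 d
Total t = Σ t_i = 8971 days = 24.56 years.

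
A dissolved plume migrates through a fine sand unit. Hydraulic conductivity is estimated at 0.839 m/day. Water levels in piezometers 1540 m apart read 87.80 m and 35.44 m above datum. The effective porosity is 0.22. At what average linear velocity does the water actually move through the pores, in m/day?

Hydraulic gradient i = (87.80 − 35.44) / 1540 = 52.36 / 1540 = 0.03400.
Darcy flux q = K · i = 0.8390 × 0.03400 = 0.02853 m/day.
Seepage velocity v = q / n_e = 0.02853 / 0.22 = 0.1297 m/day.

0.130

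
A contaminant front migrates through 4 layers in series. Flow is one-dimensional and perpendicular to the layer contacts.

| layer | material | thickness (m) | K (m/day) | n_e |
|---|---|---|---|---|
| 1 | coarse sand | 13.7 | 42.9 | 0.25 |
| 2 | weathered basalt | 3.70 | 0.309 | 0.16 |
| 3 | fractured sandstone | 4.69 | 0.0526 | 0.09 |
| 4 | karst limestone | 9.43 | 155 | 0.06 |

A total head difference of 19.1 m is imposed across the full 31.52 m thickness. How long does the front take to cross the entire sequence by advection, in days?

With flow normal to the layers, continuity requires the same specific discharge q through every layer.
Σ(b_i/K_i) = 13.7/42.9 + 3.70/0.309 + 4.69/0.0526 + 9.43/155 = 101.5 d.
q = Δh / Σ(b_i/K_i) = 19.1 / 101.5 = 0.1881 m/day.
In each layer the seepage velocity is v_i = q/n_i, so the layer transit time is t_i = b_i·n_i / q:
  layer 1 (coarse sand): t_1 = 13.7 × 0.25 / 0.1881 = 18.20 d
  layer 2 (weathered basalt): t_2 = 3.70 × 0.16 / 0.1881 = 3.147 d
  layer 3 (fractured sandstone): t_3 = 4.69 × 0.09 / 0.1881 = 2.243 d
  layer 4 (karst limestone): t_4 = 9.43 × 0.06 / 0.1881 = 3.007 d
Total t = Σ t_i = 26.60 days.

26.6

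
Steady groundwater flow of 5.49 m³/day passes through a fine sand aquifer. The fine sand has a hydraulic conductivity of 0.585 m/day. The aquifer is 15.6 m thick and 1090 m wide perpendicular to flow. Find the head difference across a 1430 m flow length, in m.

Cross-sectional area A = 1090 × 15.6 = 17004 m².
From Q = K·A·i, i = Q / (K·A) = 5.49 / (0.5850 × 17004) = 0.0005519.
Head loss Δh = i · L = 0.0005519 × 1430 = 0.7892 m.

0.789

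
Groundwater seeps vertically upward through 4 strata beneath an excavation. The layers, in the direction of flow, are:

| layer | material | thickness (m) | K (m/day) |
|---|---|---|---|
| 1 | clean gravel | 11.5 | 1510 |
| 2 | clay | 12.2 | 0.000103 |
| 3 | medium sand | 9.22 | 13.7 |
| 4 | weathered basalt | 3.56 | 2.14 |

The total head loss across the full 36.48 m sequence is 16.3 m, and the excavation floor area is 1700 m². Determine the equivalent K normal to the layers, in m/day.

Flow is perpendicular to layering, so the layers act in series and the equivalent K is the thickness-weighted harmonic mean.
Total thickness L = 11.5 + 12.2 + 9.22 + 3.56 = 36.48 m.
Σ(b_i/K_i) = 11.5/1510 + 12.2/0.000103 + 9.22/13.7 + 3.56/2.14 = 1.184e+05 d.
K_eq = L / Σ(b_i/K_i) = 36.48 / 1.184e+05 = 0.0003080 m/day.

0.000308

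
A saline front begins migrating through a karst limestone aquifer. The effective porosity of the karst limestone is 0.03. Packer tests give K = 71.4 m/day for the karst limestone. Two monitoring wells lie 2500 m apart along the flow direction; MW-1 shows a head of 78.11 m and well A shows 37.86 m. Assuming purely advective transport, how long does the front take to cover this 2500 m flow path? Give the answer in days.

Hydraulic gradient i = (78.11 − 37.86) / 2500 = 40.25 / 2500 = 0.01610.
Darcy flux q = K · i = 71.40 × 0.01610 = 1.150 m/day.
Seepage velocity v = q / n_e = 1.150 / 0.03 = 38.32 m/day.
Travel time t = L / v = 2500 / 38.32 = 65.24 days.

65.2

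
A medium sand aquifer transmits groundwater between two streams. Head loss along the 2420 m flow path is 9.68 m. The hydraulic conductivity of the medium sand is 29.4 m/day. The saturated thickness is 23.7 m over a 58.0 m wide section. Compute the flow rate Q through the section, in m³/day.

Cross-sectional area A = 58.0 × 23.7 = 1375 m².
Hydraulic gradient i = Δh / L = 9.68 / 2420 = 0.004000.
Darcy's law: Q = K · A · i = 29.40 × 1375 × 0.004000 = 161.7 m³/day.

162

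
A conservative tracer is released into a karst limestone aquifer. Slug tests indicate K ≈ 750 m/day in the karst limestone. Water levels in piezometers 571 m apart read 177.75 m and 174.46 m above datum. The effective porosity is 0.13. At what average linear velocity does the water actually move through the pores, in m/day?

33.2

Hydraulic gradient i = (177.75 − 174.46) / 571 = 3.29 / 571 = 0.005762.
Darcy flux q = K · i = 750.0 × 0.005762 = 4.321 m/day.
Seepage velocity v = q / n_e = 4.321 / 0.13 = 33.24 m/day.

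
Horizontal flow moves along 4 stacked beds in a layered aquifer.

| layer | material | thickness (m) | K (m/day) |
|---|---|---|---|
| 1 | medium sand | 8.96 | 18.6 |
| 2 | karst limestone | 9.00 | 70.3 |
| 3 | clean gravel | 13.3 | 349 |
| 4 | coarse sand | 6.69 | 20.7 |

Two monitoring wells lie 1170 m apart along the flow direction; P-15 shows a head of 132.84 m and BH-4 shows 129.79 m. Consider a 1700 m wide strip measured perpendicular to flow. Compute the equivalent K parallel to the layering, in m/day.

147

Flow is parallel to layering, so each bed carries its own Darcy discharge and the transmissivities add.
Σ(K_i·b_i) = 18.6×8.96 + 70.3×9.00 + 349×13.3 + 20.7×6.69 = 5580 m²/day.
Total thickness b = 37.95 m, so K_eq = Σ(K_i·b_i)/b = 147.0 m/day.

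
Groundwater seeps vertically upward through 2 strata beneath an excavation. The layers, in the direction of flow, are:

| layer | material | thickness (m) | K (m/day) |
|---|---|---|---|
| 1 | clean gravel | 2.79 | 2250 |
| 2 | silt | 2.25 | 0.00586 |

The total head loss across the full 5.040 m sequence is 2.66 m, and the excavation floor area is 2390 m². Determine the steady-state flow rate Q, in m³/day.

16.6

Flow is perpendicular to layering, so the layers act in series and the equivalent K is the thickness-weighted harmonic mean.
Total thickness L = 2.79 + 2.25 = 5.040 m.
Σ(b_i/K_i) = 2.79/2250 + 2.25/0.00586 = 384.0 d.
K_eq = L / Σ(b_i/K_i) = 5.040 / 384.0 = 0.01313 m/day.
Q = K_eq · A · (Δh/L) = 0.01313 × 2390 × (2.66/5.040) = 16.56 m³/day.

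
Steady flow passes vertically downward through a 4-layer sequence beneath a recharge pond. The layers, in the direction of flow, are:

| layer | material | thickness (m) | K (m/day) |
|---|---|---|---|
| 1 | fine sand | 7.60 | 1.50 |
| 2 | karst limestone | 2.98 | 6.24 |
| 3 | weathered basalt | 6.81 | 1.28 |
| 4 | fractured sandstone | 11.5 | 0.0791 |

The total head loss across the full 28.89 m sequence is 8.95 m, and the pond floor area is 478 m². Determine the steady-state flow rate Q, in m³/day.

Flow is perpendicular to layering, so the layers act in series and the equivalent K is the thickness-weighted harmonic mean.
Total thickness L = 7.60 + 2.98 + 6.81 + 11.5 = 28.89 m.
Σ(b_i/K_i) = 7.60/1.50 + 2.98/6.24 + 6.81/1.28 + 11.5/0.0791 = 156.3 d.
K_eq = L / Σ(b_i/K_i) = 28.89 / 156.3 = 0.1849 m/day.
Q = K_eq · A · (Δh/L) = 0.1849 × 478 × (8.95/28.89) = 27.38 m³/day.

27.4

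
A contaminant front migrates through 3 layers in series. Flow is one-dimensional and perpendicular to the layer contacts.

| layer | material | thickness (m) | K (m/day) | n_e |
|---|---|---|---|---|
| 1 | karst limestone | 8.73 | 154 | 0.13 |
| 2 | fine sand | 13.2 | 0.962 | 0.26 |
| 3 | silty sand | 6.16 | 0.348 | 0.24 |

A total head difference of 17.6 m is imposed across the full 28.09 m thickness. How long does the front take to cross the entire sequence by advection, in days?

With flow normal to the layers, continuity requires the same specific discharge q through every layer.
Σ(b_i/K_i) = 8.73/154 + 13.2/0.962 + 6.16/0.348 = 31.48 d.
q = Δh / Σ(b_i/K_i) = 17.6 / 31.48 = 0.5591 m/day.
In each layer the seepage velocity is v_i = q/n_i, so the layer transit time is t_i = b_i·n_i / q:
  layer 1 (karst limestone): t_1 = 8.73 × 0.13 / 0.5591 = 2.030 d
  layer 2 (fine sand): t_2 = 13.2 × 0.26 / 0.5591 = 6.138 d
  layer 3 (silty sand): t_3 = 6.16 × 0.24 / 0.5591 = 2.644 d
Total t = Σ t_i = 10.81 days.

10.8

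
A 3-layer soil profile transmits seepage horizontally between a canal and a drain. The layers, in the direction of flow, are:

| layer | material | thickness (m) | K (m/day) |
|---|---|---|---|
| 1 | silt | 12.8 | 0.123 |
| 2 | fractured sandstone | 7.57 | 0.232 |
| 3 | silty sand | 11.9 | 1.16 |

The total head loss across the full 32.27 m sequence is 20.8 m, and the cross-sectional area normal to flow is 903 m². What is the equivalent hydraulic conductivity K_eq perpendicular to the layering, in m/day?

Flow is perpendicular to layering, so the layers act in series and the equivalent K is the thickness-weighted harmonic mean.
Total thickness L = 12.8 + 7.57 + 11.9 = 32.27 m.
Σ(b_i/K_i) = 12.8/0.123 + 7.57/0.232 + 11.9/1.16 = 147.0 d.
K_eq = L / Σ(b_i/K_i) = 32.27 / 147.0 = 0.2196 m/day.

0.220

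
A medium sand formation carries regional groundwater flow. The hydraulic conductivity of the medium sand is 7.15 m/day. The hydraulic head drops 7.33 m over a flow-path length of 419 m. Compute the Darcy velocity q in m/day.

Hydraulic gradient i = Δh / L = 7.33 / 419 = 0.01749.
Specific discharge q = K · i = 7.150 × 0.01749 = 0.1251 m/day.

0.125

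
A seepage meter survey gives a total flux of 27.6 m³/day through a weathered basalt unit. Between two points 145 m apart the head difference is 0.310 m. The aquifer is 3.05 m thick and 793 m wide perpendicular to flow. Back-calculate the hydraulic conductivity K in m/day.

Cross-sectional area A = 793 × 3.05 = 2419 m².
Hydraulic gradient i = Δh / L = 0.310 / 145 = 0.002138.
From Q = K·A·i, K = Q / (A·i) = 27.6 / (2419 × 0.002138) = 5.338 m/day.

5.34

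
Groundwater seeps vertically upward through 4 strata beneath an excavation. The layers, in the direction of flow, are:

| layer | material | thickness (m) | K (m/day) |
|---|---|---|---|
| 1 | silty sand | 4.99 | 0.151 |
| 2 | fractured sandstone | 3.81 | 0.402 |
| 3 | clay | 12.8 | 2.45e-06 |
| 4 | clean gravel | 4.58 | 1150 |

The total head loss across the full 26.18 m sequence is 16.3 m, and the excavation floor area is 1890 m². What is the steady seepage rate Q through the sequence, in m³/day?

Flow is perpendicular to layering, so the layers act in series and the equivalent K is the thickness-weighted harmonic mean.
Total thickness L = 4.99 + 3.81 + 12.8 + 4.58 = 26.18 m.
Σ(b_i/K_i) = 4.99/0.151 + 3.81/0.402 + 12.8/2.45e-06 + 4.58/1150 = 5.225e+06 d.
K_eq = L / Σ(b_i/K_i) = 26.18 / 5.225e+06 = 5.011e-06 m/day.
Q = K_eq · A · (Δh/L) = 5.011e-06 × 1890 × (16.3/26.18) = 0.005897 m³/day.

0.00590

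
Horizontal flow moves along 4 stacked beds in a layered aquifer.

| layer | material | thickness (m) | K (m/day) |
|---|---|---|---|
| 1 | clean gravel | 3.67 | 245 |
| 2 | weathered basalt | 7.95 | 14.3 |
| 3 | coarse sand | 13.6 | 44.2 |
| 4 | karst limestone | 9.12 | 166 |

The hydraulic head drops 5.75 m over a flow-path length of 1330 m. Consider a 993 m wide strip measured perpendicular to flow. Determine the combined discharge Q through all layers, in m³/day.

Flow is parallel to layering, so each bed carries its own Darcy discharge and the transmissivities add.
Σ(K_i·b_i) = 245×3.67 + 14.3×7.95 + 44.2×13.6 + 166×9.12 = 3128 m²/day.
Hydraulic gradient i = Δh / L = 5.75 / 1330 = 0.004323.
Q = Σ(K_i·b_i) · W · i = 3128 × 993 × 0.004323 = 13428 m³/day.

13400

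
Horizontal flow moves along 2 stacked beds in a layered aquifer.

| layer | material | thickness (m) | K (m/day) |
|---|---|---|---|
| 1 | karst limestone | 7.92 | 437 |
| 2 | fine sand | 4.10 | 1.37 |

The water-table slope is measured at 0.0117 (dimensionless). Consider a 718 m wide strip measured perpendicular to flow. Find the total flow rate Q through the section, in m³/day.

Flow is parallel to layering, so each bed carries its own Darcy discharge and the transmissivities add.
Σ(K_i·b_i) = 437×7.92 + 1.37×4.10 = 3467 m²/day.
Hydraulic gradient i = 0.0117.
Q = Σ(K_i·b_i) · W · i = 3467 × 718 × 0.01170 = 29122 m³/day.

29100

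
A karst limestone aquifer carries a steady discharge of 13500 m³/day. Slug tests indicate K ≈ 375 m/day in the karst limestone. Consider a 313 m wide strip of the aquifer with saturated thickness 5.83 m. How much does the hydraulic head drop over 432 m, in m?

Cross-sectional area A = 313 × 5.83 = 1825 m².
From Q = K·A·i, i = Q / (K·A) = 13500 / (375.0 × 1825) = 0.01973.
Head loss Δh = i · L = 0.01973 × 432 = 8.523 m.

8.52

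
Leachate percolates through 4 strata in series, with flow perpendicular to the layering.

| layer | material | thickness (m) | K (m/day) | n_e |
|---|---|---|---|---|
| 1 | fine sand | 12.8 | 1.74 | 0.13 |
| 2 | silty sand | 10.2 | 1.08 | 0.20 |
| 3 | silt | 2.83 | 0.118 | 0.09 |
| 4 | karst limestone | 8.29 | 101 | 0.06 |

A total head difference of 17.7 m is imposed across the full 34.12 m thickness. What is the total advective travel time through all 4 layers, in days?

With flow normal to the layers, continuity requires the same specific discharge q through every layer.
Σ(b_i/K_i) = 12.8/1.74 + 10.2/1.08 + 2.83/0.118 + 8.29/101 = 40.87 d.
q = Δh / Σ(b_i/K_i) = 17.7 / 40.87 = 0.4331 m/day.
In each layer the seepage velocity is v_i = q/n_i, so the layer transit time is t_i = b_i·n_i / q:
  layer 1 (fine sand): t_1 = 12.8 × 0.13 / 0.4331 = 3.842 d
  layer 2 (silty sand): t_2 = 10.2 × 0.20 / 0.4331 = 4.710 d
  layer 3 (silt): t_3 = 2.83 × 0.09 / 0.4331 = 0.5881 d
  layer 4 (karst limestone): t_4 = 8.29 × 0.06 / 0.4331 = 1.148 d
Total t = Σ t_i = 10.29 days.

10.3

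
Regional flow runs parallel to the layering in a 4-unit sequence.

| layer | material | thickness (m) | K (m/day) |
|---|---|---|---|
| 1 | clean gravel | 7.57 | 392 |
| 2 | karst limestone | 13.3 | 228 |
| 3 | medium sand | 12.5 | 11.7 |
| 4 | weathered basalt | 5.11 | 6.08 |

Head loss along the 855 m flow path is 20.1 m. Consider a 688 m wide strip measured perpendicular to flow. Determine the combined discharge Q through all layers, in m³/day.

Flow is parallel to layering, so each bed carries its own Darcy discharge and the transmissivities add.
Σ(K_i·b_i) = 392×7.57 + 228×13.3 + 11.7×12.5 + 6.08×5.11 = 6177 m²/day.
Hydraulic gradient i = Δh / L = 20.1 / 855 = 0.02351.
Q = Σ(K_i·b_i) · W · i = 6177 × 688 × 0.02351 = 99910 m³/day.

99900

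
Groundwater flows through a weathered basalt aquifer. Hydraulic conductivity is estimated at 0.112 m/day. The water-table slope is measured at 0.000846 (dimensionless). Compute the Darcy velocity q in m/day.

Hydraulic gradient i = 0.000846.
Specific discharge q = K · i = 0.1120 × 0.0008460 = 9.475e-05 m/day.

9.48e-05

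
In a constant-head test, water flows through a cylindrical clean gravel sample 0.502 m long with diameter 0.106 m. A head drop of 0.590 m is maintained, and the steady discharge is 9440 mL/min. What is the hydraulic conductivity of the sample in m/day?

Cross-sectional area A = π·(d/2)² = π × (0.106/2)² = 0.008825 m².
Convert discharge: 9440 mL/min = 0.0001573 m³/s.
Darcy's law rearranged: K = Q·L / (A·Δh) = 0.0001573 × 0.502 / (0.008825 × 0.590) = 0.01517 m/s = 1311 m/day.

1310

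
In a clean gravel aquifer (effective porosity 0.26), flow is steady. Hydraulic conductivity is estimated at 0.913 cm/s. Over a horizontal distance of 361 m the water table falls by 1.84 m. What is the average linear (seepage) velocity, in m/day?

15.5

Convert K: 0.913 cm/s × 864 = 788.8 m/day.
Hydraulic gradient i = Δh / L = 1.84 / 361 = 0.005097.
Darcy flux q = K · i = 788.8 × 0.005097 = 4.021 m/day.
Seepage velocity v = q / n_e = 4.021 / 0.26 = 15.46 m/day.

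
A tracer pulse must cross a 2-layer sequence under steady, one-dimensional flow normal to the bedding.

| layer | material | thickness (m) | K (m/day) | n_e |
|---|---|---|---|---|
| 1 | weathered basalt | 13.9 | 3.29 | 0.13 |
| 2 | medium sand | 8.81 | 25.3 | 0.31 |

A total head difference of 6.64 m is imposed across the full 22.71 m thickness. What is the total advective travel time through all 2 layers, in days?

3.13

With flow normal to the layers, continuity requires the same specific discharge q through every layer.
Σ(b_i/K_i) = 13.9/3.29 + 8.81/25.3 = 4.573 d.
q = Δh / Σ(b_i/K_i) = 6.64 / 4.573 = 1.452 m/day.
In each layer the seepage velocity is v_i = q/n_i, so the layer transit time is t_i = b_i·n_i / q:
  layer 1 (weathered basalt): t_1 = 13.9 × 0.13 / 1.452 = 1.245 d
  layer 2 (medium sand): t_2 = 8.81 × 0.31 / 1.452 = 1.881 d
Total t = Σ t_i = 3.126 days.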